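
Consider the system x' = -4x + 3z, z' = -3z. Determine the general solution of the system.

Coefficient matrix A = [[-4, 3], [0, -3]].
Characteristic polynomial det(A - λI) = λ^2 + 7λ + 12 = 0.
Eigenvalues λ = -4, -3.
For λ=-4: (A-λI) row 1 is [0, 3], so an eigenvector is (1, 0).
For λ=-3: (A-λI) row 1 is [-1, 3], so an eigenvector is (-3, -1).
General solution: K_1e^(-4t)(1,0) + K_2e^(-3t)(-3,-1).

x(t) = K_1e^(-4t) - 3K_2e^(-3t), z(t) = -K_2e^(-3t)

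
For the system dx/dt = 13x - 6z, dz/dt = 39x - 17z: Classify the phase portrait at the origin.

stable spiral

A = [[13,-6],[39,-17]]; det(A-λI) = λ^2 + 4λ + 13.
λ = -2 ± 3i: negative real part.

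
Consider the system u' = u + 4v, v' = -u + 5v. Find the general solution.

u(t) = 2c_1e^(3t) + 2c_2te^(3t) + 3c_2e^(3t), v(t) = c_1e^(3t) + c_2te^(3t) + 2c_2e^(3t)

Coefficient matrix A = [[1, 4], [-1, 5]].
Characteristic polynomial det(A - λI) = λ^2 - 6λ + 9 = 0.
Single eigenvalue λ = 3 with algebraic multiplicity 2.
Eigenvector v = (2,1); generalized eigenvector w with (A-λI)w=v is (3,2).
General solution: e^(3t)[c_1·v + c_2·(t·v + w)].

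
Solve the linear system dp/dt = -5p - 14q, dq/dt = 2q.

Coefficient matrix A = [[-5, -14], [0, 2]].
Characteristic polynomial det(A - λI) = λ^2 + 3λ - 10 = 0.
Eigenvalues λ = 2, -5.
For λ=2: (A-λI) row 1 is [-7, -14], so an eigenvector is (2, -1).
For λ=-5: (A-λI) row 1 is [0, -14], so an eigenvector is (-1, 0).
General solution: c_1e^(2t)(2,-1) + c_2e^(-5t)(-1,0).

p(t) = 2c_1e^(2t) - c_2e^(-5t), q(t) = -c_1e^(2t)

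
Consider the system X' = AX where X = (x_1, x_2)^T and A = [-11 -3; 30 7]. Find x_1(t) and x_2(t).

Coefficient matrix A = [[-11, -3], [30, 7]].
Characteristic polynomial det(A - λI) = λ^2 + 4λ + 13 = 0.
Eigenvalues λ = -2 ± 3i (complex conjugate pair).
For λ=-2+3i: an eigenvector is (-1,3) - i(0,-1) = (-1, 3 + i).
A real fundamental pair from Re and Im of e^((-2+3i)t)v: X_1 = e^(-2t)(cos(3t)·(-1,3) + sin(3t)·(0,-1)), X_2 = e^(-2t)(sin(3t)·(-1,3) - cos(3t)·(0,-1)).
General solution: c_1X_1 + c_2X_2.

x_1(t) = -c_1e^(-2t)cos(3t) - c_2e^(-2t)sin(3t), x_2(t) = -c_1e^(-2t)sin(3t) + 3c_1e^(-2t)cos(3t) + 3c_2e^(-2t)sin(3t) + c_2e^(-2t)cos(3t)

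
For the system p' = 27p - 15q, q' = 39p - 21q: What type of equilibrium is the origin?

unstable spiral

A = [[27,-15],[39,-21]]; det(A-λI) = λ^2 - 6λ + 18.
λ = 3 ± 3i: positive real part.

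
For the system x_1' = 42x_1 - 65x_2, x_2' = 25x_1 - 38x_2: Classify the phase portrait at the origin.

unstable spiral

A = [[42,-65],[25,-38]]; det(A-λI) = λ^2 - 4λ + 29.
λ = 2 ± 5i: positive real part.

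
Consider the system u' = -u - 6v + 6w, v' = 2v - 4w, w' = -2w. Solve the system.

u(t) = -2K_1e^(2t) + K_2e^(-t), v(t) = K_1e^(2t) + K_3e^(-2t), w(t) = K_3e^(-2t)

Coefficient matrix A = [[-1, -6, 6], [0, 2, -4], [0, 0, -2]].
det(A - λI) = 0 gives eigenvalues λ = 2, -1, -2.
For λ=2: eigenvector (-2,1,0).
For λ=-1: eigenvector (1,0,0).
For λ=-2: eigenvector (0,1,1).
General solution: K_1e^(2t)(-2,1,0) + K_2e^(-t)(1,0,0) + K_3e^(-2t)(0,1,1).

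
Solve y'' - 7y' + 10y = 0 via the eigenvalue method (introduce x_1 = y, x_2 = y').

y(t) = c_1e^(5t) + c_2e^(2t)

Let x_1 = y, x_2 = y'. Then x_1' = x_2 and x_2' = -10x_1 + 7x_2.
A = [[0,1],[-10,7]]; det(A-λI) = λ^2 - 7λ + 10.
Eigenvalues λ = 5, 2 with eigenvectors (1,5), (1,2).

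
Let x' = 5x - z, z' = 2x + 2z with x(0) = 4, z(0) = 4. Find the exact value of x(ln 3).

A = [[5,-1],[2,2]]; eigenvalues λ = 3, 4.
Eigenvectors: (-1,-2) for λ=3, (1,1) for λ=4.
From the initial condition, c_1 = 0, c_2 = 4.
x(ln 3) = (0)(3^3)(-1) + (4)(3^4)(1) = 324.

324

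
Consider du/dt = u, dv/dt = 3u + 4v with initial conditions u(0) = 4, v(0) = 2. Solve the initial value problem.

Coefficient matrix A = [[1, 0], [3, 4]].
Characteristic polynomial det(A - λI) = λ^2 - 5λ + 4 = 0.
Eigenvalues λ = 4, 1.
For λ=4: (A-λI) row 1 is [-3, 0], so an eigenvector is (0, -1).
For λ=1: (A-λI) row 2 is [3, 3], so an eigenvector is (1, -1).
General solution: C_1e^(4t)(0,-1) + C_2e^(t)(1,-1).
Applying u(0)=4, v(0)=2 gives C_1=-6, C_2=4.

u(t) = 4e^(t), v(t) = 6e^(4t) - 4e^(t)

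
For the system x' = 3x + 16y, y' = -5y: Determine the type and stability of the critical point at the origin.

A = [[3,16],[0,-5]]; det(A-λI) = λ^2 + 2λ - 15.
λ = 3, -5: opposite signs.

saddle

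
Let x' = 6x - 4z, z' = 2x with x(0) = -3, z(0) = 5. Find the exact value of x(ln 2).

-204

A = [[6,-4],[2,0]]; eigenvalues λ = 4, 2.
Eigenvectors: (-2,-1) for λ=4, (-1,-1) for λ=2.
From the initial condition, c_1 = 8, c_2 = -13.
x(ln 2) = (8)(2^4)(-2) + (-13)(2^2)(-1) = -204.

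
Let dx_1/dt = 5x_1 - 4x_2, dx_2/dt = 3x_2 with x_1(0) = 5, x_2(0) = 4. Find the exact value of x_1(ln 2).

-32

A = [[5,-4],[0,3]]; eigenvalues λ = 5, 3.
Eigenvectors: (1,0) for λ=5, (-2,-1) for λ=3.
From the initial condition, c_1 = -3, c_2 = -4.
x_1(ln 2) = (-3)(2^5)(1) + (-4)(2^3)(-2) = -32.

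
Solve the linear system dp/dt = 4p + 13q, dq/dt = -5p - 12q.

Coefficient matrix A = [[4, 13], [-5, -12]].
Characteristic polynomial det(A - λI) = λ^2 + 8λ + 17 = 0.
Eigenvalues λ = -4 ± i (complex conjugate pair).
For λ=-4+i: an eigenvector is (-2,1) - i(-3,2) = (-2 + 3i, 1 - 2i).
A real fundamental pair from Re and Im of e^((-4+i)t)v: X_1 = e^(-4t)(cos(t)·(-2,1) + sin(t)·(-3,2)), X_2 = e^(-4t)(sin(t)·(-2,1) - cos(t)·(-3,2)).
General solution: c_1X_1 + c_2X_2.

p(t) = -3c_1e^(-4t)sin(t) - 2c_1e^(-4t)cos(t) - 2c_2e^(-4t)sin(t) + 3c_2e^(-4t)cos(t), q(t) = 2c_1e^(-4t)sin(t) + c_1e^(-4t)cos(t) + c_2e^(-4t)sin(t) - 2c_2e^(-4t)cos(t)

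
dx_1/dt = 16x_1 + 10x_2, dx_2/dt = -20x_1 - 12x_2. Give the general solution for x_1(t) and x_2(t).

x_1(t) = 2K_1e^(2t)sin(2t) + K_1e^(2t)cos(2t) + K_2e^(2t)sin(2t) - 2K_2e^(2t)cos(2t), x_2(t) = -3K_1e^(2t)sin(2t) - K_1e^(2t)cos(2t) - K_2e^(2t)sin(2t) + 3K_2e^(2t)cos(2t)

Coefficient matrix A = [[16, 10], [-20, -12]].
Characteristic polynomial det(A - λI) = λ^2 - 4λ + 8 = 0.
Eigenvalues λ = 2 ± 2i (complex conjugate pair).
For λ=2+2i: an eigenvector is (1,-1) - i(2,-3) = (1 - 2i, -1 + 3i).
A real fundamental pair from Re and Im of e^((2+2i)t)v: X_1 = e^(2t)(cos(2t)·(1,-1) + sin(2t)·(2,-3)), X_2 = e^(2t)(sin(2t)·(1,-1) - cos(2t)·(2,-3)).
General solution: K_1X_1 + K_2X_2.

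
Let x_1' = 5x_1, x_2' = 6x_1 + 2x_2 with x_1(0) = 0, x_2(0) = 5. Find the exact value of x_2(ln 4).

A = [[5,0],[6,2]]; eigenvalues λ = 5, 2.
Eigenvectors: (1,2) for λ=5, (0,1) for λ=2.
From the initial condition, c_1 = 0, c_2 = 5.
x_2(ln 4) = (0)(4^5)(2) + (5)(4^2)(1) = 80.

80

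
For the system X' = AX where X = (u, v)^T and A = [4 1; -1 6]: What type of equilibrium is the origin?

A = [[4,1],[-1,6]]; det(A-λI) = λ^2 - 10λ + 25.
repeated λ = 5 with a single eigenvector.

unstable improper node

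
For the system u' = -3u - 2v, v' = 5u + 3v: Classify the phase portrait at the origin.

center

A = [[-3,-2],[5,3]]; det(A-λI) = λ^2 + 1.
λ = 0 ± i: zero real part.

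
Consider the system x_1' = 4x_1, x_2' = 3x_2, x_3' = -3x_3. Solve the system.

x_1(t) = K_1e^(4t), x_2(t) = K_2e^(3t), x_3(t) = K_3e^(-3t)

Coefficient matrix A = [[4, 0, 0], [0, 3, 0], [0, 0, -3]].
det(A - λI) = 0 gives eigenvalues λ = 4, 3, -3.
For λ=4: eigenvector (1,0,0).
For λ=3: eigenvector (0,1,0).
For λ=-3: eigenvector (0,0,1).
General solution: K_1e^(4t)(1,0,0) + K_2e^(3t)(0,1,0) + K_3e^(-3t)(0,0,1).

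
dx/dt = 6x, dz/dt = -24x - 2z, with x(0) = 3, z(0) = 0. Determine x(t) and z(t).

x(t) = 3e^(6t), z(t) = -9e^(6t) + 9e^(-2t)

Coefficient matrix A = [[6, 0], [-24, -2]].
Characteristic polynomial det(A - λI) = λ^2 - 4λ - 12 = 0.
Eigenvalues λ = -2, 6.
For λ=-2: (A-λI) row 1 is [8, 0], so an eigenvector is (0, -1).
For λ=6: (A-λI) row 2 is [-24, -8], so an eigenvector is (1, -3).
General solution: C_1e^(-2t)(0,-1) + C_2e^(6t)(1,-3).
Applying x(0)=3, z(0)=0 gives C_1=-9, C_2=3.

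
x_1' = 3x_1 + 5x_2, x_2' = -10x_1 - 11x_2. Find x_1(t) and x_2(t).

Coefficient matrix A = [[3, 5], [-10, -11]].
Characteristic polynomial det(A - λI) = λ^2 + 8λ + 17 = 0.
Eigenvalues λ = -4 ± i (complex conjugate pair).
For λ=-4+i: an eigenvector is (1,-1) - i(2,-3) = (1 - 2i, -1 + 3i).
A real fundamental pair from Re and Im of e^((-4+i)t)v: X_1 = e^(-4t)(cos(t)·(1,-1) + sin(t)·(2,-3)), X_2 = e^(-4t)(sin(t)·(1,-1) - cos(t)·(2,-3)).
General solution: K_1X_1 + K_2X_2.

x_1(t) = 2K_1e^(-4t)sin(t) + K_1e^(-4t)cos(t) + K_2e^(-4t)sin(t) - 2K_2e^(-4t)cos(t), x_2(t) = -3K_1e^(-4t)sin(t) - K_1e^(-4t)cos(t) - K_2e^(-4t)sin(t) + 3K_2e^(-4t)cos(t)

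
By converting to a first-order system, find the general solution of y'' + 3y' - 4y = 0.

y(t) = K_1e^(-4t) + K_2e^(t)

Let x_1 = y, x_2 = y'. Then x_1' = x_2 and x_2' = 4x_1 - 3x_2.
A = [[0,1],[4,-3]]; det(A-λI) = λ^2 + 3λ - 4.
Eigenvalues λ = -4, 1 with eigenvectors (1,-4), (1,1).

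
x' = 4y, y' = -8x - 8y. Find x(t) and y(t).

x(t) = -c_1e^(-4t)cos(4t) - c_2e^(-4t)sin(4t), y(t) = c_1e^(-4t)sin(4t) + c_1e^(-4t)cos(4t) + c_2e^(-4t)sin(4t) - c_2e^(-4t)cos(4t)

Coefficient matrix A = [[0, 4], [-8, -8]].
Characteristic polynomial det(A - λI) = λ^2 + 8λ + 32 = 0.
Eigenvalues λ = -4 ± 4i (complex conjugate pair).
For λ=-4+4i: an eigenvector is (-1,1) - i(0,1) = (-1, 1 - i).
A real fundamental pair from Re and Im of e^((-4+4i)t)v: X_1 = e^(-4t)(cos(4t)·(-1,1) + sin(4t)·(0,1)), X_2 = e^(-4t)(sin(4t)·(-1,1) - cos(4t)·(0,1)).
General solution: c_1X_1 + c_2X_2.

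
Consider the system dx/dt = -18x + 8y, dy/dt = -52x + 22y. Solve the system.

x(t) = -c_1e^(2t)sin(4t) - c_1e^(2t)cos(4t) - c_2e^(2t)sin(4t) + c_2e^(2t)cos(4t), y(t) = -2c_1e^(2t)sin(4t) - 3c_1e^(2t)cos(4t) - 3c_2e^(2t)sin(4t) + 2c_2e^(2t)cos(4t)

Coefficient matrix A = [[-18, 8], [-52, 22]].
Characteristic polynomial det(A - λI) = λ^2 - 4λ + 20 = 0.
Eigenvalues λ = 2 ± 4i (complex conjugate pair).
For λ=2+4i: an eigenvector is (-1,-3) - i(-1,-2) = (-1 + i, -3 + 2i).
A real fundamental pair from Re and Im of e^((2+4i)t)v: X_1 = e^(2t)(cos(4t)·(-1,-3) + sin(4t)·(-1,-2)), X_2 = e^(2t)(sin(4t)·(-1,-3) - cos(4t)·(-1,-2)).
General solution: c_1X_1 + c_2X_2.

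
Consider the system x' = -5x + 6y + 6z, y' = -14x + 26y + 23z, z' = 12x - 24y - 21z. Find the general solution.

Coefficient matrix A = [[-5, 6, 6], [-14, 26, 23], [12, -24, -21]].
det(A - λI) = 0 gives eigenvalues λ = -1, -2, 3.
For λ=-1: eigenvector (-3,1,-3).
For λ=-2: eigenvector (2,1,0).
For λ=3: eigenvector (0,-1,1).
General solution: C_1e^(-t)(-3,1,-3) + C_2e^(-2t)(2,1,0) + C_3e^(3t)(0,-1,1).

x(t) = -3C_1e^(-t) + 2C_2e^(-2t), y(t) = C_1e^(-t) + C_2e^(-2t) - C_3e^(3t), z(t) = -3C_1e^(-t) + C_3e^(3t)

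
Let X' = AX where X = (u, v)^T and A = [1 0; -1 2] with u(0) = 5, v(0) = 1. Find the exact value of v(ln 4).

-44

A = [[1,0],[-1,2]]; eigenvalues λ = 2, 1.
Eigenvectors: (0,-1) for λ=2, (1,1) for λ=1.
From the initial condition, c_1 = 4, c_2 = 5.
v(ln 4) = (4)(4^2)(-1) + (5)(4^1)(1) = -44.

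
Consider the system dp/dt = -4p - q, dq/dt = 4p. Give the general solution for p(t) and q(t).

p(t) = -c_1e^(-2t) - c_2te^(-2t) + 2c_2e^(-2t), q(t) = 2c_1e^(-2t) + 2c_2te^(-2t) - 3c_2e^(-2t)

Coefficient matrix A = [[-4, -1], [4, 0]].
Characteristic polynomial det(A - λI) = λ^2 + 4λ + 4 = 0.
Single eigenvalue λ = -2 with algebraic multiplicity 2.
Eigenvector v = (-1,2); generalized eigenvector w with (A-λI)w=v is (2,-3).
General solution: e^(-2t)[c_1·v + c_2·(t·v + w)].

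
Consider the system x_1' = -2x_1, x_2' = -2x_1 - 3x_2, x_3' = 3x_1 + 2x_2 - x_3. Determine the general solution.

Coefficient matrix A = [[-2, 0, 0], [-2, -3, 0], [3, 2, -1]].
det(A - λI) = 0 gives eigenvalues λ = -3, -2, -1.
For λ=-3: eigenvector (0,1,-1).
For λ=-2: eigenvector (-1,2,-1).
For λ=-1: eigenvector (0,0,1).
General solution: K_1e^(-3t)(0,1,-1) + K_2e^(-2t)(-1,2,-1) + K_3e^(-t)(0,0,1).

x_1(t) = -K_2e^(-2t), x_2(t) = K_1e^(-3t) + 2K_2e^(-2t), x_3(t) = -K_1e^(-3t) - K_2e^(-2t) + K_3e^(-t)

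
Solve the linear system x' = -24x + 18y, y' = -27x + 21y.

x(t) = -2K_1e^(3t) - K_2e^(-6t), y(t) = -3K_1e^(3t) - K_2e^(-6t)

Coefficient matrix A = [[-24, 18], [-27, 21]].
Characteristic polynomial det(A - λI) = λ^2 + 3λ - 18 = 0.
Eigenvalues λ = 3, -6.
For λ=3: (A-λI) row 1 is [-27, 18], so an eigenvector is (-2, -3).
For λ=-6: (A-λI) row 1 is [-18, 18], so an eigenvector is (-1, -1).
General solution: K_1e^(3t)(-2,-3) + K_2e^(-6t)(-1,-1).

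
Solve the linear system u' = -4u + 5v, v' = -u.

Coefficient matrix A = [[-4, 5], [-1, 0]].
Characteristic polynomial det(A - λI) = λ^2 + 4λ + 5 = 0.
Eigenvalues λ = -2 ± i (complex conjugate pair).
For λ=-2+i: an eigenvector is (2,1) - i(1,0) = (2 - i, 1).
A real fundamental pair from Re and Im of e^((-2+i)t)v: X_1 = e^(-2t)(cos(t)·(2,1) + sin(t)·(1,0)), X_2 = e^(-2t)(sin(t)·(2,1) - cos(t)·(1,0)).
General solution: c_1X_1 + c_2X_2.

u(t) = c_1e^(-2t)sin(t) + 2c_1e^(-2t)cos(t) + 2c_2e^(-2t)sin(t) - c_2e^(-2t)cos(t), v(t) = c_1e^(-2t)cos(t) + c_2e^(-2t)sin(t)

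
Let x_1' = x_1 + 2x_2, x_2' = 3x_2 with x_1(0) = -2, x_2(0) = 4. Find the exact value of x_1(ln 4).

A = [[1,2],[0,3]]; eigenvalues λ = 1, 3.
Eigenvectors: (1,0) for λ=1, (-1,-1) for λ=3.
From the initial condition, c_1 = -6, c_2 = -4.
x_1(ln 4) = (-6)(4^1)(1) + (-4)(4^3)(-1) = 232.

232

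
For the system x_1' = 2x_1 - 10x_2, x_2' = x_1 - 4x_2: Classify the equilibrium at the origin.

A = [[2,-10],[1,-4]]; det(A-λI) = λ^2 + 2λ + 2.
λ = -1 ± i: negative real part.

stable spiral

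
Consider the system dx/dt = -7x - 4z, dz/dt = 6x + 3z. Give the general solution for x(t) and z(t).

x(t) = -c_1e^(-3t) + 2c_2e^(-t), z(t) = c_1e^(-3t) - 3c_2e^(-t)

Coefficient matrix A = [[-7, -4], [6, 3]].
Characteristic polynomial det(A - λI) = λ^2 + 4λ + 3 = 0.
Eigenvalues λ = -3, -1.
For λ=-3: (A-λI) row 1 is [-4, -4], so an eigenvector is (-1, 1).
For λ=-1: (A-λI) row 1 is [-6, -4], so an eigenvector is (2, -3).
General solution: c_1e^(-3t)(-1,1) + c_2e^(-t)(2,-3).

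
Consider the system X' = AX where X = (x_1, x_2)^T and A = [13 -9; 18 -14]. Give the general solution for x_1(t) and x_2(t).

Coefficient matrix A = [[13, -9], [18, -14]].
Characteristic polynomial det(A - λI) = λ^2 + λ - 20 = 0.
Eigenvalues λ = 4, -5.
For λ=4: (A-λI) row 1 is [9, -9], so an eigenvector is (1, 1).
For λ=-5: (A-λI) row 1 is [18, -9], so an eigenvector is (-1, -2).
General solution: K_1e^(4t)(1,1) + K_2e^(-5t)(-1,-2).

x_1(t) = K_1e^(4t) - K_2e^(-5t), x_2(t) = K_1e^(4t) - 2K_2e^(-5t)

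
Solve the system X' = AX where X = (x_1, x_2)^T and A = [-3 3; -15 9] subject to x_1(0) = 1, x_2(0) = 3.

Coefficient matrix A = [[-3, 3], [-15, 9]].
Characteristic polynomial det(A - λI) = λ^2 - 6λ + 18 = 0.
Eigenvalues λ = 3 ± 3i (complex conjugate pair).
For λ=3+3i: an eigenvector is (0,-1) - i(-1,-2) = (0 + i, -1 + 2i).
A real fundamental pair from Re and Im of e^((3+3i)t)v: X_1 = e^(3t)(cos(3t)·(0,-1) + sin(3t)·(-1,-2)), X_2 = e^(3t)(sin(3t)·(0,-1) - cos(3t)·(-1,-2)).
General solution: K_1X_1 + K_2X_2.
Applying x_1(0)=1, x_2(0)=3 gives K_1=-1, K_2=1.

x_1(t) = e^(3t)sin(3t) + e^(3t)cos(3t), x_2(t) = e^(3t)sin(3t) + 3e^(3t)cos(3t)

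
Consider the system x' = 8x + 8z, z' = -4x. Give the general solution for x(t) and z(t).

x(t) = -c_1e^(4t)sin(4t) + c_1e^(4t)cos(4t) + c_2e^(4t)sin(4t) + c_2e^(4t)cos(4t), z(t) = -c_1e^(4t)cos(4t) - c_2e^(4t)sin(4t)

Coefficient matrix A = [[8, 8], [-4, 0]].
Characteristic polynomial det(A - λI) = λ^2 - 8λ + 32 = 0.
Eigenvalues λ = 4 ± 4i (complex conjugate pair).
For λ=4+4i: an eigenvector is (1,-1) - i(-1,0) = (1 + i, -1).
A real fundamental pair from Re and Im of e^((4+4i)t)v: X_1 = e^(4t)(cos(4t)·(1,-1) + sin(4t)·(-1,0)), X_2 = e^(4t)(sin(4t)·(1,-1) - cos(4t)·(-1,0)).
General solution: c_1X_1 + c_2X_2.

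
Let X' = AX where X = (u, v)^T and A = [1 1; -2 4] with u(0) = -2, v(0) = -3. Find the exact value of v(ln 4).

-144

A = [[1,1],[-2,4]]; eigenvalues λ = 2, 3.
Eigenvectors: (-1,-1) for λ=2, (-1,-2) for λ=3.
From the initial condition, c_1 = 1, c_2 = 1.
v(ln 4) = (1)(4^2)(-1) + (1)(4^3)(-2) = -144.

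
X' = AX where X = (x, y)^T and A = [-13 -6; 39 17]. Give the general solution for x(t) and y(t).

x(t) = c_1e^(2t)sin(3t) + c_1e^(2t)cos(3t) + c_2e^(2t)sin(3t) - c_2e^(2t)cos(3t), y(t) = -2c_1e^(2t)sin(3t) - 3c_1e^(2t)cos(3t) - 3c_2e^(2t)sin(3t) + 2c_2e^(2t)cos(3t)

Coefficient matrix A = [[-13, -6], [39, 17]].
Characteristic polynomial det(A - λI) = λ^2 - 4λ + 13 = 0.
Eigenvalues λ = 2 ± 3i (complex conjugate pair).
For λ=2+3i: an eigenvector is (1,-3) - i(1,-2) = (1 - i, -3 + 2i).
A real fundamental pair from Re and Im of e^((2+3i)t)v: X_1 = e^(2t)(cos(3t)·(1,-3) + sin(3t)·(1,-2)), X_2 = e^(2t)(sin(3t)·(1,-3) - cos(3t)·(1,-2)).
General solution: c_1X_1 + c_2X_2.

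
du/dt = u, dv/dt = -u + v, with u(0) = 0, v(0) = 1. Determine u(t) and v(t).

u(t) = 0, v(t) = e^(t)

Coefficient matrix A = [[1, 0], [-1, 1]].
Characteristic polynomial det(A - λI) = λ^2 - 2λ + 1 = 0.
Single eigenvalue λ = 1 with algebraic multiplicity 2.
Eigenvector v = (0,1); generalized eigenvector w with (A-λI)w=v is (-1,-3).
General solution: e^(t)[c_1·v + c_2·(t·v + w)].
Applying u(0)=0, v(0)=1 gives c_1=1, c_2=0.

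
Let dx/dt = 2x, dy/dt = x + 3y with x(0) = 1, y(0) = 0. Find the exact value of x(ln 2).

4

A = [[2,0],[1,3]]; eigenvalues λ = 2, 3.
Eigenvectors: (-1,1) for λ=2, (0,-1) for λ=3.
From the initial condition, c_1 = -1, c_2 = -1.
x(ln 2) = (-1)(2^2)(-1) + (-1)(2^3)(0) = 4.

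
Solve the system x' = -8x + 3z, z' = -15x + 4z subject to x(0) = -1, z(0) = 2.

x(t) = 4e^(-2t)sin(3t) - e^(-2t)cos(3t), z(t) = 9e^(-2t)sin(3t) + 2e^(-2t)cos(3t)

Coefficient matrix A = [[-8, 3], [-15, 4]].
Characteristic polynomial det(A - λI) = λ^2 + 4λ + 13 = 0.
Eigenvalues λ = -2 ± 3i (complex conjugate pair).
For λ=-2+3i: an eigenvector is (1,2) - i(0,-1) = (1, 2 + i).
A real fundamental pair from Re and Im of e^((-2+3i)t)v: X_1 = e^(-2t)(cos(3t)·(1,2) + sin(3t)·(0,-1)), X_2 = e^(-2t)(sin(3t)·(1,2) - cos(3t)·(0,-1)).
General solution: C_1X_1 + C_2X_2.
Applying x(0)=-1, z(0)=2 gives C_1=-1, C_2=4.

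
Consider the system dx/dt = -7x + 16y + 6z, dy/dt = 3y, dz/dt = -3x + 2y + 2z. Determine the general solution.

Coefficient matrix A = [[-7, 16, 6], [0, 3, 0], [-3, 2, 2]].
det(A - λI) = 0 gives eigenvalues λ = -1, 3, -4.
For λ=-1: eigenvector (-1,0,-1).
For λ=3: eigenvector (1,1,-1).
For λ=-4: eigenvector (2,0,1).
General solution: K_1e^(-t)(-1,0,-1) + K_2e^(3t)(1,1,-1) + K_3e^(-4t)(2,0,1).

x(t) = -K_1e^(-t) + K_2e^(3t) + 2K_3e^(-4t), y(t) = K_2e^(3t), z(t) = -K_1e^(-t) - K_2e^(3t) + K_3e^(-4t)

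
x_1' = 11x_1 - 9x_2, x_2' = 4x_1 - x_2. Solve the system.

Coefficient matrix A = [[11, -9], [4, -1]].
Characteristic polynomial det(A - λI) = λ^2 - 10λ + 25 = 0.
Single eigenvalue λ = 5 with algebraic multiplicity 2.
Eigenvector v = (-3,-2); generalized eigenvector w with (A-λI)w=v is (-2,-1).
General solution: e^(5t)[K_1·v + K_2·(t·v + w)].

x_1(t) = -3K_1e^(5t) - 3K_2te^(5t) - 2K_2e^(5t), x_2(t) = -2K_1e^(5t) - 2K_2te^(5t) - K_2e^(5t)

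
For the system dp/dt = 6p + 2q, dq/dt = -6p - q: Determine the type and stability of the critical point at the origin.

unstable node

A = [[6,2],[-6,-1]]; det(A-λI) = λ^2 - 5λ + 6.
λ = 3, 2: both positive.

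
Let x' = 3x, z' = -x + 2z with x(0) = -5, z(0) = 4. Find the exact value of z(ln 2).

A = [[3,0],[-1,2]]; eigenvalues λ = 2, 3.
Eigenvectors: (0,-1) for λ=2, (-1,1) for λ=3.
From the initial condition, c_1 = 1, c_2 = 5.
z(ln 2) = (1)(2^2)(-1) + (5)(2^3)(1) = 36.

36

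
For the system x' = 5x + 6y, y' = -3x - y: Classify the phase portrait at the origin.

A = [[5,6],[-3,-1]]; det(A-λI) = λ^2 - 4λ + 13.
λ = 2 ± 3i: positive real part.

unstable spiral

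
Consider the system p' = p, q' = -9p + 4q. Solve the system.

p(t) = -C_2e^(t), q(t) = C_1e^(4t) - 3C_2e^(t)

Coefficient matrix A = [[1, 0], [-9, 4]].
Characteristic polynomial det(A - λI) = λ^2 - 5λ + 4 = 0.
Eigenvalues λ = 4, 1.
For λ=4: (A-λI) row 1 is [-3, 0], so an eigenvector is (0, 1).
For λ=1: (A-λI) row 2 is [-9, 3], so an eigenvector is (-1, -3).
General solution: C_1e^(4t)(0,1) + C_2e^(t)(-1,-3).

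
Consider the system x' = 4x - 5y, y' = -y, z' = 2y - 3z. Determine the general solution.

Coefficient matrix A = [[4, -5, 0], [0, -1, 0], [0, 2, -3]].
det(A - λI) = 0 gives eigenvalues λ = -3, -1, 4.
For λ=-3: eigenvector (0,0,1).
For λ=-1: eigenvector (1,1,1).
For λ=4: eigenvector (1,0,0).
General solution: K_1e^(-3t)(0,0,1) + K_2e^(-t)(1,1,1) + K_3e^(4t)(1,0,0).

x(t) = K_2e^(-t) + K_3e^(4t), y(t) = K_2e^(-t), z(t) = K_1e^(-3t) + K_2e^(-t)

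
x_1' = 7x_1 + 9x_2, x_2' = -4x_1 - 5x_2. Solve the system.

Coefficient matrix A = [[7, 9], [-4, -5]].
Characteristic polynomial det(A - λI) = λ^2 - 2λ + 1 = 0.
Single eigenvalue λ = 1 with algebraic multiplicity 2.
Eigenvector v = (3,-2); generalized eigenvector w with (A-λI)w=v is (2,-1).
General solution: e^(t)[K_1·v + K_2·(t·v + w)].

x_1(t) = 3K_1e^(t) + 3K_2te^(t) + 2K_2e^(t), x_2(t) = -2K_1e^(t) - 2K_2te^(t) - K_2e^(t)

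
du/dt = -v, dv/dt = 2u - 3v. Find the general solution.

Coefficient matrix A = [[0, -1], [2, -3]].
Characteristic polynomial det(A - λI) = λ^2 + 3λ + 2 = 0.
Eigenvalues λ = -1, -2.
For λ=-1: (A-λI) row 1 is [1, -1], so an eigenvector is (-1, -1).
For λ=-2: (A-λI) row 1 is [2, -1], so an eigenvector is (-1, -2).
General solution: K_1e^(-t)(-1,-1) + K_2e^(-2t)(-1,-2).

u(t) = -K_1e^(-t) - K_2e^(-2t), v(t) = -K_1e^(-t) - 2K_2e^(-2t)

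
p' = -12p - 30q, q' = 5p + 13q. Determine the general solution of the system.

p(t) = 2c_1e^(3t) + 3c_2e^(-2t), q(t) = -c_1e^(3t) - c_2e^(-2t)

Coefficient matrix A = [[-12, -30], [5, 13]].
Characteristic polynomial det(A - λI) = λ^2 - λ - 6 = 0.
Eigenvalues λ = 3, -2.
For λ=3: (A-λI) row 1 is [-15, -30], so an eigenvector is (2, -1).
For λ=-2: (A-λI) row 1 is [-10, -30], so an eigenvector is (3, -1).
General solution: c_1e^(3t)(2,-1) + c_2e^(-2t)(3,-1).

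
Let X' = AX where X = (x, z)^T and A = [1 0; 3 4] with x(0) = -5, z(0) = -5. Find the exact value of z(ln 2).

A = [[1,0],[3,4]]; eigenvalues λ = 4, 1.
Eigenvectors: (0,-1) for λ=4, (1,-1) for λ=1.
From the initial condition, c_1 = 10, c_2 = -5.
z(ln 2) = (10)(2^4)(-1) + (-5)(2^1)(-1) = -150.

-150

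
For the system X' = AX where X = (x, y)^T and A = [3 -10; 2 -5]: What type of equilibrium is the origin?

stable spiral

A = [[3,-10],[2,-5]]; det(A-λI) = λ^2 + 2λ + 5.
λ = -1 ± 2i: negative real part.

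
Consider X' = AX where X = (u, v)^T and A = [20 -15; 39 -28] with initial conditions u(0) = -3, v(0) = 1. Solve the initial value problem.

u(t) = -29e^(-4t)sin(3t) - 3e^(-4t)cos(3t), v(t) = -47e^(-4t)sin(3t) + e^(-4t)cos(3t)

Coefficient matrix A = [[20, -15], [39, -28]].
Characteristic polynomial det(A - λI) = λ^2 + 8λ + 25 = 0.
Eigenvalues λ = -4 ± 3i (complex conjugate pair).
For λ=-4+3i: an eigenvector is (-2,-3) - i(-1,-2) = (-2 + i, -3 + 2i).
A real fundamental pair from Re and Im of e^((-4+3i)t)v: X_1 = e^(-4t)(cos(3t)·(-2,-3) + sin(3t)·(-1,-2)), X_2 = e^(-4t)(sin(3t)·(-2,-3) - cos(3t)·(-1,-2)).
General solution: C_1X_1 + C_2X_2.
Applying u(0)=-3, v(0)=1 gives C_1=7, C_2=11.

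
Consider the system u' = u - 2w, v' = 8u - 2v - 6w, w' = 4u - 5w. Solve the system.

u(t) = -C_2e^(-3t) + C_3e^(-t), v(t) = C_1e^(-2t) - 4C_2e^(-3t) + 2C_3e^(-t), w(t) = -2C_2e^(-3t) + C_3e^(-t)

Coefficient matrix A = [[1, 0, -2], [8, -2, -6], [4, 0, -5]].
det(A - λI) = 0 gives eigenvalues λ = -2, -3, -1.
For λ=-2: eigenvector (0,1,0).
For λ=-3: eigenvector (-1,-4,-2).
For λ=-1: eigenvector (1,2,1).
General solution: C_1e^(-2t)(0,1,0) + C_2e^(-3t)(-1,-4,-2) + C_3e^(-t)(1,2,1).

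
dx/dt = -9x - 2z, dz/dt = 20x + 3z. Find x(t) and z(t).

Coefficient matrix A = [[-9, -2], [20, 3]].
Characteristic polynomial det(A - λI) = λ^2 + 6λ + 13 = 0.
Eigenvalues λ = -3 ± 2i (complex conjugate pair).
For λ=-3+2i: an eigenvector is (0,1) - i(-1,3) = (0 + i, 1 - 3i).
A real fundamental pair from Re and Im of e^((-3+2i)t)v: X_1 = e^(-3t)(cos(2t)·(0,1) + sin(2t)·(-1,3)), X_2 = e^(-3t)(sin(2t)·(0,1) - cos(2t)·(-1,3)).
General solution: K_1X_1 + K_2X_2.

x(t) = -K_1e^(-3t)sin(2t) + K_2e^(-3t)cos(2t), z(t) = 3K_1e^(-3t)sin(2t) + K_1e^(-3t)cos(2t) + K_2e^(-3t)sin(2t) - 3K_2e^(-3t)cos(2t)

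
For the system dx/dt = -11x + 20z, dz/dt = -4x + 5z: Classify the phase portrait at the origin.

stable spiral

A = [[-11,20],[-4,5]]; det(A-λI) = λ^2 + 6λ + 25.
λ = -3 ± 4i: negative real part.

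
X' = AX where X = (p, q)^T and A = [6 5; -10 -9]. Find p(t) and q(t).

p(t) = c_1e^(t) - c_2e^(-4t), q(t) = -c_1e^(t) + 2c_2e^(-4t)

Coefficient matrix A = [[6, 5], [-10, -9]].
Characteristic polynomial det(A - λI) = λ^2 + 3λ - 4 = 0.
Eigenvalues λ = 1, -4.
For λ=1: (A-λI) row 1 is [5, 5], so an eigenvector is (1, -1).
For λ=-4: (A-λI) row 1 is [10, 5], so an eigenvector is (-1, 2).
General solution: c_1e^(t)(1,-1) + c_2e^(-4t)(-1,2).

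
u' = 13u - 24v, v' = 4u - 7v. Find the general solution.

Coefficient matrix A = [[13, -24], [4, -7]].
Characteristic polynomial det(A - λI) = λ^2 - 6λ + 5 = 0.
Eigenvalues λ = 5, 1.
For λ=5: (A-λI) row 1 is [8, -24], so an eigenvector is (-3, -1).
For λ=1: (A-λI) row 1 is [12, -24], so an eigenvector is (-2, -1).
General solution: C_1e^(5t)(-3,-1) + C_2e^(t)(-2,-1).

u(t) = -3C_1e^(5t) - 2C_2e^(t), v(t) = -C_1e^(5t) - C_2e^(t)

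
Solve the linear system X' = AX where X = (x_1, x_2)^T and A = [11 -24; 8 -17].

Coefficient matrix A = [[11, -24], [8, -17]].
Characteristic polynomial det(A - λI) = λ^2 + 6λ + 5 = 0.
Eigenvalues λ = -1, -5.
For λ=-1: (A-λI) row 1 is [12, -24], so an eigenvector is (-2, -1).
For λ=-5: (A-λI) row 1 is [16, -24], so an eigenvector is (-3, -2).
General solution: c_1e^(-t)(-2,-1) + c_2e^(-5t)(-3,-2).

x_1(t) = -2c_1e^(-t) - 3c_2e^(-5t), x_2(t) = -c_1e^(-t) - 2c_2e^(-5t)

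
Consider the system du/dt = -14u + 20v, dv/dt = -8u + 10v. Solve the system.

u(t) = -K_1e^(-2t)sin(4t) + 2K_1e^(-2t)cos(4t) + 2K_2e^(-2t)sin(4t) + K_2e^(-2t)cos(4t), v(t) = -K_1e^(-2t)sin(4t) + K_1e^(-2t)cos(4t) + K_2e^(-2t)sin(4t) + K_2e^(-2t)cos(4t)

Coefficient matrix A = [[-14, 20], [-8, 10]].
Characteristic polynomial det(A - λI) = λ^2 + 4λ + 20 = 0.
Eigenvalues λ = -2 ± 4i (complex conjugate pair).
For λ=-2+4i: an eigenvector is (2,1) - i(-1,-1) = (2 + i, 1 + i).
A real fundamental pair from Re and Im of e^((-2+4i)t)v: X_1 = e^(-2t)(cos(4t)·(2,1) + sin(4t)·(-1,-1)), X_2 = e^(-2t)(sin(4t)·(2,1) - cos(4t)·(-1,-1)).
General solution: K_1X_1 + K_2X_2.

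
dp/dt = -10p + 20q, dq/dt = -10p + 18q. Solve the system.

Coefficient matrix A = [[-10, 20], [-10, 18]].
Characteristic polynomial det(A - λI) = λ^2 - 8λ + 20 = 0.
Eigenvalues λ = 4 ± 2i (complex conjugate pair).
For λ=4+2i: an eigenvector is (1,1) - i(3,2) = (1 - 3i, 1 - 2i).
A real fundamental pair from Re and Im of e^((4+2i)t)v: X_1 = e^(4t)(cos(2t)·(1,1) + sin(2t)·(3,2)), X_2 = e^(4t)(sin(2t)·(1,1) - cos(2t)·(3,2)).
General solution: c_1X_1 + c_2X_2.

p(t) = 3c_1e^(4t)sin(2t) + c_1e^(4t)cos(2t) + c_2e^(4t)sin(2t) - 3c_2e^(4t)cos(2t), q(t) = 2c_1e^(4t)sin(2t) + c_1e^(4t)cos(2t) + c_2e^(4t)sin(2t) - 2c_2e^(4t)cos(2t)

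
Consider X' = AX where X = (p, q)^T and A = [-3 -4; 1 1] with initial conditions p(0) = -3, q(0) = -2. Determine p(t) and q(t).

Coefficient matrix A = [[-3, -4], [1, 1]].
Characteristic polynomial det(A - λI) = λ^2 + 2λ + 1 = 0.
Single eigenvalue λ = -1 with algebraic multiplicity 2.
Eigenvector v = (2,-1); generalized eigenvector w with (A-λI)w=v is (-3,1).
General solution: e^(-t)[c_1·v + c_2·(t·v + w)].
Applying p(0)=-3, q(0)=-2 gives c_1=9, c_2=7.

p(t) = 14te^(-t) - 3e^(-t), q(t) = -7te^(-t) - 2e^(-t)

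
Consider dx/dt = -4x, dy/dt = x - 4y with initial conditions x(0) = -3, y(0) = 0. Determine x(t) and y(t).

x(t) = -3e^(-4t), y(t) = -3te^(-4t)

Coefficient matrix A = [[-4, 0], [1, -4]].
Characteristic polynomial det(A - λI) = λ^2 + 8λ + 16 = 0.
Single eigenvalue λ = -4 with algebraic multiplicity 2.
Eigenvector v = (0,1); generalized eigenvector w with (A-λI)w=v is (1,2).
General solution: e^(-4t)[C_1·v + C_2·(t·v + w)].
Applying x(0)=-3, y(0)=0 gives C_1=6, C_2=-3.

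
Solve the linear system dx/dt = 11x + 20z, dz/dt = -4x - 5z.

Coefficient matrix A = [[11, 20], [-4, -5]].
Characteristic polynomial det(A - λI) = λ^2 - 6λ + 25 = 0.
Eigenvalues λ = 3 ± 4i (complex conjugate pair).
For λ=3+4i: an eigenvector is (2,-1) - i(-1,0) = (2 + i, -1).
A real fundamental pair from Re and Im of e^((3+4i)t)v: X_1 = e^(3t)(cos(4t)·(2,-1) + sin(4t)·(-1,0)), X_2 = e^(3t)(sin(4t)·(2,-1) - cos(4t)·(-1,0)).
General solution: K_1X_1 + K_2X_2.

x(t) = -K_1e^(3t)sin(4t) + 2K_1e^(3t)cos(4t) + 2K_2e^(3t)sin(4t) + K_2e^(3t)cos(4t), z(t) = -K_1e^(3t)cos(4t) - K_2e^(3t)sin(4t)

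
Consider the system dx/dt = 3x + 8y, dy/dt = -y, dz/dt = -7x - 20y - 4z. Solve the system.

Coefficient matrix A = [[3, 8, 0], [0, -1, 0], [-7, -20, -4]].
det(A - λI) = 0 gives eigenvalues λ = -1, -4, 3.
For λ=-1: eigenvector (-2,1,-2).
For λ=-4: eigenvector (0,0,1).
For λ=3: eigenvector (-1,0,1).
General solution: K_1e^(-t)(-2,1,-2) + K_2e^(-4t)(0,0,1) + K_3e^(3t)(-1,0,1).

x(t) = -2K_1e^(-t) - K_3e^(3t), y(t) = K_1e^(-t), z(t) = -2K_1e^(-t) + K_2e^(-4t) + K_3e^(3t)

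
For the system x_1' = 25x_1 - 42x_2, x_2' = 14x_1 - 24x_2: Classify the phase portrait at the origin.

A = [[25,-42],[14,-24]]; det(A-λI) = λ^2 - λ - 12.
λ = 4, -3: opposite signs.

saddle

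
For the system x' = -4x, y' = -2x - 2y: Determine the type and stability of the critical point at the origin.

stable node

A = [[-4,0],[-2,-2]]; det(A-λI) = λ^2 + 6λ + 8.
λ = -4, -2: both negative.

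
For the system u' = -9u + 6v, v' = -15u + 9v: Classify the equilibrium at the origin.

center

A = [[-9,6],[-15,9]]; det(A-λI) = λ^2 + 9.
λ = 0 ± 3i: zero real part.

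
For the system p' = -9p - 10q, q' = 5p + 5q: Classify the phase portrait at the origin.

stable spiral

A = [[-9,-10],[5,5]]; det(A-λI) = λ^2 + 4λ + 5.
λ = -2 ± i: negative real part.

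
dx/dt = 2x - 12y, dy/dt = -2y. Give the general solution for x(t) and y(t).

x(t) = -3K_1e^(-2t) + K_2e^(2t), y(t) = -K_1e^(-2t)

Coefficient matrix A = [[2, -12], [0, -2]].
Characteristic polynomial det(A - λI) = λ^2 - 4 = 0.
Eigenvalues λ = -2, 2.
For λ=-2: (A-λI) row 1 is [4, -12], so an eigenvector is (-3, -1).
For λ=2: (A-λI) row 1 is [0, -12], so an eigenvector is (1, 0).
General solution: K_1e^(-2t)(-3,-1) + K_2e^(2t)(1,0).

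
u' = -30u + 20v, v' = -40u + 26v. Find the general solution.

Coefficient matrix A = [[-30, 20], [-40, 26]].
Characteristic polynomial det(A - λI) = λ^2 + 4λ + 20 = 0.
Eigenvalues λ = -2 ± 4i (complex conjugate pair).
For λ=-2+4i: an eigenvector is (-1,-1) - i(2,3) = (-1 - 2i, -1 - 3i).
A real fundamental pair from Re and Im of e^((-2+4i)t)v: X_1 = e^(-2t)(cos(4t)·(-1,-1) + sin(4t)·(2,3)), X_2 = e^(-2t)(sin(4t)·(-1,-1) - cos(4t)·(2,3)).
General solution: K_1X_1 + K_2X_2.

u(t) = 2K_1e^(-2t)sin(4t) - K_1e^(-2t)cos(4t) - K_2e^(-2t)sin(4t) - 2K_2e^(-2t)cos(4t), v(t) = 3K_1e^(-2t)sin(4t) - K_1e^(-2t)cos(4t) - K_2e^(-2t)sin(4t) - 3K_2e^(-2t)cos(4t)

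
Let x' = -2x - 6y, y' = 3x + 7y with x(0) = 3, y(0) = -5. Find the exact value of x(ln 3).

555

A = [[-2,-6],[3,7]]; eigenvalues λ = 4, 1.
Eigenvectors: (1,-1) for λ=4, (2,-1) for λ=1.
From the initial condition, c_1 = 7, c_2 = -2.
x(ln 3) = (7)(3^4)(1) + (-2)(3^1)(2) = 555.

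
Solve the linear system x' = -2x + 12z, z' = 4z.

x(t) = -2c_1e^(4t) + c_2e^(-2t), z(t) = -c_1e^(4t)

Coefficient matrix A = [[-2, 12], [0, 4]].
Characteristic polynomial det(A - λI) = λ^2 - 2λ - 8 = 0.
Eigenvalues λ = 4, -2.
For λ=4: (A-λI) row 1 is [-6, 12], so an eigenvector is (-2, -1).
For λ=-2: (A-λI) row 1 is [0, 12], so an eigenvector is (1, 0).
General solution: c_1e^(4t)(-2,-1) + c_2e^(-2t)(1,0).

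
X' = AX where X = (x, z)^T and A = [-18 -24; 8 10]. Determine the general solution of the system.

Coefficient matrix A = [[-18, -24], [8, 10]].
Characteristic polynomial det(A - λI) = λ^2 + 8λ + 12 = 0.
Eigenvalues λ = -2, -6.
For λ=-2: (A-λI) row 1 is [-16, -24], so an eigenvector is (-3, 2).
For λ=-6: (A-λI) row 1 is [-12, -24], so an eigenvector is (-2, 1).
General solution: c_1e^(-2t)(-3,2) + c_2e^(-6t)(-2,1).

x(t) = -3c_1e^(-2t) - 2c_2e^(-6t), z(t) = 2c_1e^(-2t) + c_2e^(-6t)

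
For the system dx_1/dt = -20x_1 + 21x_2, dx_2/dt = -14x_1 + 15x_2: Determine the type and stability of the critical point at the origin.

saddle

A = [[-20,21],[-14,15]]; det(A-λI) = λ^2 + 5λ - 6.
λ = -6, 1: opposite signs.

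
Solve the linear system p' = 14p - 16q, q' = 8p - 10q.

Coefficient matrix A = [[14, -16], [8, -10]].
Characteristic polynomial det(A - λI) = λ^2 - 4λ - 12 = 0.
Eigenvalues λ = -2, 6.
For λ=-2: (A-λI) row 1 is [16, -16], so an eigenvector is (1, 1).
For λ=6: (A-λI) row 1 is [8, -16], so an eigenvector is (-2, -1).
General solution: C_1e^(-2t)(1,1) + C_2e^(6t)(-2,-1).

p(t) = C_1e^(-2t) - 2C_2e^(6t), q(t) = C_1e^(-2t) - C_2e^(6t)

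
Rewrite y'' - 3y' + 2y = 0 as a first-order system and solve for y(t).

y(t) = C_1e^(2t) + C_2e^(t)

Let x_1 = y, x_2 = y'. Then x_1' = x_2 and x_2' = -2x_1 + 3x_2.
A = [[0,1],[-2,3]]; det(A-λI) = λ^2 - 3λ + 2.
Eigenvalues λ = 2, 1 with eigenvectors (1,2), (1,1).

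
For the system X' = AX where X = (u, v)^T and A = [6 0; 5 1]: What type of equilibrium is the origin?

A = [[6,0],[5,1]]; det(A-λI) = λ^2 - 7λ + 6.
λ = 6, 1: both positive.

unstable node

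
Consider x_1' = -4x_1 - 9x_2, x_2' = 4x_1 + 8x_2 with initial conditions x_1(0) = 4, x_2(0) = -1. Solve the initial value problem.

x_1(t) = -15te^(2t) + 4e^(2t), x_2(t) = 10te^(2t) - e^(2t)

Coefficient matrix A = [[-4, -9], [4, 8]].
Characteristic polynomial det(A - λI) = λ^2 - 4λ + 4 = 0.
Single eigenvalue λ = 2 with algebraic multiplicity 2.
Eigenvector v = (3,-2); generalized eigenvector w with (A-λI)w=v is (1,-1).
General solution: e^(2t)[C_1·v + C_2·(t·v + w)].
Applying x_1(0)=4, x_2(0)=-1 gives C_1=3, C_2=-5.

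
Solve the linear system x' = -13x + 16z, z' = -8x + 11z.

x(t) = c_1e^(3t) - 2c_2e^(-5t), z(t) = c_1e^(3t) - c_2e^(-5t)

Coefficient matrix A = [[-13, 16], [-8, 11]].
Characteristic polynomial det(A - λI) = λ^2 + 2λ - 15 = 0.
Eigenvalues λ = 3, -5.
For λ=3: (A-λI) row 1 is [-16, 16], so an eigenvector is (1, 1).
For λ=-5: (A-λI) row 1 is [-8, 16], so an eigenvector is (-2, -1).
General solution: c_1e^(3t)(1,1) + c_2e^(-5t)(-2,-1).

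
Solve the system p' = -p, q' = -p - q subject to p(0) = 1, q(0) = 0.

p(t) = e^(-t), q(t) = -te^(-t)

Coefficient matrix A = [[-1, 0], [-1, -1]].
Characteristic polynomial det(A - λI) = λ^2 + 2λ + 1 = 0.
Single eigenvalue λ = -1 with algebraic multiplicity 2.
Eigenvector v = (0,1); generalized eigenvector w with (A-λI)w=v is (-1,-1).
General solution: e^(-t)[K_1·v + K_2·(t·v + w)].
Applying p(0)=1, q(0)=0 gives K_1=-1, K_2=-1.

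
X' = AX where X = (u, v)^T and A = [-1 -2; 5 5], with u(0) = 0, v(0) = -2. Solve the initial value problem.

u(t) = 4e^(2t)sin(t), v(t) = -6e^(2t)sin(t) - 2e^(2t)cos(t)

Coefficient matrix A = [[-1, -2], [5, 5]].
Characteristic polynomial det(A - λI) = λ^2 - 4λ + 5 = 0.
Eigenvalues λ = 2 ± i (complex conjugate pair).
For λ=2+i: an eigenvector is (-1,2) - i(-1,1) = (-1 + i, 2 - i).
A real fundamental pair from Re and Im of e^((2+i)t)v: X_1 = e^(2t)(cos(t)·(-1,2) + sin(t)·(-1,1)), X_2 = e^(2t)(sin(t)·(-1,2) - cos(t)·(-1,1)).
General solution: c_1X_1 + c_2X_2.
Applying u(0)=0, v(0)=-2 gives c_1=-2, c_2=-2.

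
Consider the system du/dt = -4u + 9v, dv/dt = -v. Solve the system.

u(t) = -c_1e^(-4t) - 3c_2e^(-t), v(t) = -c_2e^(-t)

Coefficient matrix A = [[-4, 9], [0, -1]].
Characteristic polynomial det(A - λI) = λ^2 + 5λ + 4 = 0.
Eigenvalues λ = -4, -1.
For λ=-4: (A-λI) row 1 is [0, 9], so an eigenvector is (-1, 0).
For λ=-1: (A-λI) row 1 is [-3, 9], so an eigenvector is (-3, -1).
General solution: c_1e^(-4t)(-1,0) + c_2e^(-t)(-3,-1).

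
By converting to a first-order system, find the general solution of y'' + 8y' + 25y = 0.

Let x_1 = y, x_2 = y'. Then x_1' = x_2 and x_2' = -25x_1 - 8x_2.
A = [[0,1],[-25,-8]]; det(A-λI) = λ^2 + 8λ + 25.
Eigenvalues λ = -4 ± 3i.

y(t) = K_1e^(-4t)cos(3t) + K_2e^(-4t)sin(3t)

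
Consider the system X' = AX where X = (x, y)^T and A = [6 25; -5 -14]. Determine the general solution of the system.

Coefficient matrix A = [[6, 25], [-5, -14]].
Characteristic polynomial det(A - λI) = λ^2 + 8λ + 41 = 0.
Eigenvalues λ = -4 ± 5i (complex conjugate pair).
For λ=-4+5i: an eigenvector is (1,0) - i(2,-1) = (1 - 2i, 0 + i).
A real fundamental pair from Re and Im of e^((-4+5i)t)v: X_1 = e^(-4t)(cos(5t)·(1,0) + sin(5t)·(2,-1)), X_2 = e^(-4t)(sin(5t)·(1,0) - cos(5t)·(2,-1)).
General solution: c_1X_1 + c_2X_2.

x(t) = 2c_1e^(-4t)sin(5t) + c_1e^(-4t)cos(5t) + c_2e^(-4t)sin(5t) - 2c_2e^(-4t)cos(5t), y(t) = -c_1e^(-4t)sin(5t) + c_2e^(-4t)cos(5t)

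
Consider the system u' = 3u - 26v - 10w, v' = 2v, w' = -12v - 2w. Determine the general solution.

u(t) = C_1e^(3t) - 4C_2e^(2t) + 2C_3e^(-2t), v(t) = C_2e^(2t), w(t) = -3C_2e^(2t) + C_3e^(-2t)

Coefficient matrix A = [[3, -26, -10], [0, 2, 0], [0, -12, -2]].
det(A - λI) = 0 gives eigenvalues λ = 3, 2, -2.
For λ=3: eigenvector (1,0,0).
For λ=2: eigenvector (-4,1,-3).
For λ=-2: eigenvector (2,0,1).
General solution: C_1e^(3t)(1,0,0) + C_2e^(2t)(-4,1,-3) + C_3e^(-2t)(2,0,1).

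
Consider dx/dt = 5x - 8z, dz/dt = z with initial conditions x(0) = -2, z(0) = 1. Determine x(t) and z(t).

Coefficient matrix A = [[5, -8], [0, 1]].
Characteristic polynomial det(A - λI) = λ^2 - 6λ + 5 = 0.
Eigenvalues λ = 1, 5.
For λ=1: (A-λI) row 1 is [4, -8], so an eigenvector is (-2, -1).
For λ=5: (A-λI) row 1 is [0, -8], so an eigenvector is (1, 0).
General solution: K_1e^(t)(-2,-1) + K_2e^(5t)(1,0).
Applying x(0)=-2, z(0)=1 gives K_1=-1, K_2=-4.

x(t) = -4e^(5t) + 2e^(t), z(t) = e^(t)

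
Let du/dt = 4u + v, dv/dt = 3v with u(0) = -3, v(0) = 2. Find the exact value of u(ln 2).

-32

A = [[4,1],[0,3]]; eigenvalues λ = 3, 4.
Eigenvectors: (-1,1) for λ=3, (-1,0) for λ=4.
From the initial condition, c_1 = 2, c_2 = 1.
u(ln 2) = (2)(2^3)(-1) + (1)(2^4)(-1) = -32.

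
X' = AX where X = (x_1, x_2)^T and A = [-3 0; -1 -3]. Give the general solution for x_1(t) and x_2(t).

Coefficient matrix A = [[-3, 0], [-1, -3]].
Characteristic polynomial det(A - λI) = λ^2 + 6λ + 9 = 0.
Single eigenvalue λ = -3 with algebraic multiplicity 2.
Eigenvector v = (0,-1); generalized eigenvector w with (A-λI)w=v is (1,-1).
General solution: e^(-3t)[c_1·v + c_2·(t·v + w)].

x_1(t) = c_2e^(-3t), x_2(t) = -c_1e^(-3t) - c_2te^(-3t) - c_2e^(-3t)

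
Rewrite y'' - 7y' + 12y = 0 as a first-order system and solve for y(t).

Let x_1 = y, x_2 = y'. Then x_1' = x_2 and x_2' = -12x_1 + 7x_2.
A = [[0,1],[-12,7]]; det(A-λI) = λ^2 - 7λ + 12.
Eigenvalues λ = 4, 3 with eigenvectors (1,4), (1,3).

y(t) = c_1e^(4t) + c_2e^(3t)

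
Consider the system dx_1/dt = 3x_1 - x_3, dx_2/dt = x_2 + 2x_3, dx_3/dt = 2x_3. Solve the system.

Coefficient matrix A = [[3, 0, -1], [0, 1, 2], [0, 0, 2]].
det(A - λI) = 0 gives eigenvalues λ = 3, 2, 1.
For λ=3: eigenvector (1,0,0).
For λ=2: eigenvector (1,2,1).
For λ=1: eigenvector (0,1,0).
General solution: c_1e^(3t)(1,0,0) + c_2e^(2t)(1,2,1) + c_3e^(t)(0,1,0).

x_1(t) = c_1e^(3t) + c_2e^(2t), x_2(t) = 2c_2e^(2t) + c_3e^(t), x_3(t) = c_2e^(2t)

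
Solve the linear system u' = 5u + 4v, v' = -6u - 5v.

Coefficient matrix A = [[5, 4], [-6, -5]].
Characteristic polynomial det(A - λI) = λ^2 - 1 = 0.
Eigenvalues λ = -1, 1.
For λ=-1: (A-λI) row 1 is [6, 4], so an eigenvector is (2, -3).
For λ=1: (A-λI) row 1 is [4, 4], so an eigenvector is (-1, 1).
General solution: c_1e^(-t)(2,-3) + c_2e^(t)(-1,1).

u(t) = 2c_1e^(-t) - c_2e^(t), v(t) = -3c_1e^(-t) + c_2e^(t)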